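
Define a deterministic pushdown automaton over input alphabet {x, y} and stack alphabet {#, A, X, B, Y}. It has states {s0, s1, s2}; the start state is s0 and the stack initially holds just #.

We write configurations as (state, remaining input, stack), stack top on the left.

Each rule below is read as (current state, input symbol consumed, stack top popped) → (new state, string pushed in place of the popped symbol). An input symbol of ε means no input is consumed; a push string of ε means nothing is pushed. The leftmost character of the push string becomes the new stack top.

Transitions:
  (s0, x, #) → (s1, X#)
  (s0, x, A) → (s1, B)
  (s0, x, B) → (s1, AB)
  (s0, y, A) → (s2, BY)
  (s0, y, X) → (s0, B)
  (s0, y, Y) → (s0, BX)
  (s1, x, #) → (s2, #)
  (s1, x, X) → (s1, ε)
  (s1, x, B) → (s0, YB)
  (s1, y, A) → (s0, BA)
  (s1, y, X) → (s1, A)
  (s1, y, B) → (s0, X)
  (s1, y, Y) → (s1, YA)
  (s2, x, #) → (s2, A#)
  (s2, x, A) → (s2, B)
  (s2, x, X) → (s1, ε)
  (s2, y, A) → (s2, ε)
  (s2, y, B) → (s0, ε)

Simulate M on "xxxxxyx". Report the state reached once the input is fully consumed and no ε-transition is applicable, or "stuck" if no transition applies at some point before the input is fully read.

s1

(s0, xxxxxyx, #)
  read x, top #: go to s1, push X# → (s1, xxxxyx, X#)
  read x, top X: go to s1, push ε → (s1, xxxyx, #)
  read x, top #: go to s2, push # → (s2, xxyx, #)
  read x, top #: go to s2, push A# → (s2, xyx, A#)
  read x, top A: go to s2, push B → (s2, yx, B#)
  read y, top B: go to s0, push ε → (s0, x, #)
  read x, top #: go to s1, push X# → (s1, ε, X#)
All input consumed; M is in state s1.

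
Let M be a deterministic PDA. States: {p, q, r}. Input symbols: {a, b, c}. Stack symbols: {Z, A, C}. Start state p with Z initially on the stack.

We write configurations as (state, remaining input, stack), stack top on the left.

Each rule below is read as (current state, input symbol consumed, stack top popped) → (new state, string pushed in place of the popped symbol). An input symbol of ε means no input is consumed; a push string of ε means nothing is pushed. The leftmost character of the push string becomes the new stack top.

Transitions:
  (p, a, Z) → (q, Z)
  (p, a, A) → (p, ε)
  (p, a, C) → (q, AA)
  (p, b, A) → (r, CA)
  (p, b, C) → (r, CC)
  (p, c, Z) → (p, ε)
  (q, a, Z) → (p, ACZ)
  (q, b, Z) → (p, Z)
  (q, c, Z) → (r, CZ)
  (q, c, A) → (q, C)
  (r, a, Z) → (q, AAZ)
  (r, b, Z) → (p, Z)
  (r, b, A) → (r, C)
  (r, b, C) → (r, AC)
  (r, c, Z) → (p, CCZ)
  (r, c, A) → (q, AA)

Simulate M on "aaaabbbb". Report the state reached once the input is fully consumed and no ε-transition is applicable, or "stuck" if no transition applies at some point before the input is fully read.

stuck

(p, aaaabbbb, Z)
  read a, top Z: go to q, push Z → (q, aaabbbb, Z)
  read a, top Z: go to p, push ACZ → (p, aabbbb, ACZ)
  read a, top A: go to p, push ε → (p, abbbb, CZ)
  read a, top C: go to q, push AA → (q, bbbb, AAZ)
No transition for (q, b, top A); M blocks with input bbbb remaining.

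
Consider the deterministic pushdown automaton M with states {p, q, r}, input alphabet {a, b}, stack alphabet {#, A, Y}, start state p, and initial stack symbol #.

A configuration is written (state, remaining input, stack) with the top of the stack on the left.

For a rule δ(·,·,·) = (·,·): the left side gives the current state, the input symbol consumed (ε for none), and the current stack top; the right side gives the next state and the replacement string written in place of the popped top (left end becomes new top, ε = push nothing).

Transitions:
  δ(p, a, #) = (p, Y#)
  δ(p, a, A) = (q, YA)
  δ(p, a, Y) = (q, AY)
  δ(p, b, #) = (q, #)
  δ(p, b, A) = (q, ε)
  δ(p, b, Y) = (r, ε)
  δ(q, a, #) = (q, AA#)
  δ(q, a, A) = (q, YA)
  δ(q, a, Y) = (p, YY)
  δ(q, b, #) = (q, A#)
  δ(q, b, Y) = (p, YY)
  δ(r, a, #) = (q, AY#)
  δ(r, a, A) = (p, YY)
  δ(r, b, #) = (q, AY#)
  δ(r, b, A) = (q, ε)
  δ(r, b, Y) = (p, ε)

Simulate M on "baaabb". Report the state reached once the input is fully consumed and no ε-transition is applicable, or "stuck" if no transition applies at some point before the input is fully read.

p

(p, baaabb, #)
  read b, top #: go to q, push # → (q, aaabb, #)
  read a, top #: go to q, push AA# → (q, aabb, AA#)
  read a, top A: go to q, push YA → (q, abb, YAA#)
  read a, top Y: go to p, push YY → (p, bb, YYAA#)
  read b, top Y: go to r, push ε → (r, b, YAA#)
  read b, top Y: go to p, push ε → (p, ε, AA#)
All input consumed; M is in state p.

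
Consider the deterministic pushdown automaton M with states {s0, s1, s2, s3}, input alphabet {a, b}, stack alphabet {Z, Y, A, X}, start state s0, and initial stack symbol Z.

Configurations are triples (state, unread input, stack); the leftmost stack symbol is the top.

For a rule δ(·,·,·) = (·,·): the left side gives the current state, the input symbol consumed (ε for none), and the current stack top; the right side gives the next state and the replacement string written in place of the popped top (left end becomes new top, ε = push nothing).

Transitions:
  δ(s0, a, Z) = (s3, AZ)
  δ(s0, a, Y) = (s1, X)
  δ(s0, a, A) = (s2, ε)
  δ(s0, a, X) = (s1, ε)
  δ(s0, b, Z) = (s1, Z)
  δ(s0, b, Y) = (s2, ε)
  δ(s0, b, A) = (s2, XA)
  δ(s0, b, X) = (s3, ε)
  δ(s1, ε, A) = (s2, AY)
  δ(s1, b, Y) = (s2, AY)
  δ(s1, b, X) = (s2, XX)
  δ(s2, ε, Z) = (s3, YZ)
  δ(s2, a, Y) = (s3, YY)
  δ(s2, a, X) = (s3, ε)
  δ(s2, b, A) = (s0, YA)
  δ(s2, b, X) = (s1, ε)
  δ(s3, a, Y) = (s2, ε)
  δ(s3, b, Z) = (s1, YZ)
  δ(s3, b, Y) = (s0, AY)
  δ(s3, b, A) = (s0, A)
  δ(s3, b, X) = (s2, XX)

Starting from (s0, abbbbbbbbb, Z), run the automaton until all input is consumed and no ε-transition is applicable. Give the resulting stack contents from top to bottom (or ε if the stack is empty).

(s0, abbbbbbbbb, Z) ⊢ (s3, bbbbbbbbb, AZ) ⊢ (s0, bbbbbbbb, AZ) ⊢ (s2, bbbbbbb, XAZ) ⊢ (s1, bbbbbb, AZ) ⊢ (s2, bbbbbb, AYZ) ⊢ (s0, bbbbb, YAYZ) ⊢ (s2, bbbb, AYZ) ⊢ (s0, bbb, YAYZ) ⊢ (s2, bb, AYZ) ⊢ (s0, b, YAYZ) ⊢ (s2, ε, AYZ)
All input consumed in state s2 with stack AYZ.

AYZ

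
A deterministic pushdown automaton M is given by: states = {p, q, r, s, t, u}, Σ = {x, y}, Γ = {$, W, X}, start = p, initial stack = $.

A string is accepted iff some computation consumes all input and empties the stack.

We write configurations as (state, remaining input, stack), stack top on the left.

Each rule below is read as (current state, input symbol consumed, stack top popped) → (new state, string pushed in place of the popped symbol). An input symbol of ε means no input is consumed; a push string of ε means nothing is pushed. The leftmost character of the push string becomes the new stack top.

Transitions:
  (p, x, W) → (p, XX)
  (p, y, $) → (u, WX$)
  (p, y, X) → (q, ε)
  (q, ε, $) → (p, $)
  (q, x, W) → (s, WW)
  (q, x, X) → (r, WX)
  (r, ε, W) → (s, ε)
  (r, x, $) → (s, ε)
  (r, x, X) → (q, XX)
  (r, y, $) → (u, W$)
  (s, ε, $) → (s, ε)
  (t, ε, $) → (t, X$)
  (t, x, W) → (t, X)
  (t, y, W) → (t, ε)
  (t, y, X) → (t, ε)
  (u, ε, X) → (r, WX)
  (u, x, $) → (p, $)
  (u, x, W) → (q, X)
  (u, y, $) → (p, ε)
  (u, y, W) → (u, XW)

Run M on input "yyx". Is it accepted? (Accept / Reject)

Reject

(p, yyx, $)
  read y, top $: go to u, push WX$ → (u, yx, WX$)
  read y, top W: go to u, push XW → (u, x, XWX$)
  ε-move, top X: go to r, push WX → (r, x, WXWX$)
  ε-move, top W: go to s, push ε → (s, x, XWX$)
No transition applies at (s, x, XWX$); input not fully consumed.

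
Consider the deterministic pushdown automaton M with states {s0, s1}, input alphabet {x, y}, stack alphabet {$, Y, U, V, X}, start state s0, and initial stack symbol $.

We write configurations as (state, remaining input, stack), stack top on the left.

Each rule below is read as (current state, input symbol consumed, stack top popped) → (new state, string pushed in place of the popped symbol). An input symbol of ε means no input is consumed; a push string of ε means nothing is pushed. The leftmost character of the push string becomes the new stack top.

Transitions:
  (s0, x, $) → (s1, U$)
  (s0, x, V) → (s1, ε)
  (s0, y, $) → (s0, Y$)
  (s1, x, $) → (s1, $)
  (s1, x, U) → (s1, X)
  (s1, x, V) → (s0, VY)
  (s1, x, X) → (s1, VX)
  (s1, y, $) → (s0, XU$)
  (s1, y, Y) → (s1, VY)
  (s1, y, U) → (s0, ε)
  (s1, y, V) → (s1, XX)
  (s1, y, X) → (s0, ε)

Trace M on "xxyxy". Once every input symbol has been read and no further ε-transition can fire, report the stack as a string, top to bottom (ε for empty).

$

(s0, xxyxy, $) ⊢ (s1, xyxy, U$) ⊢ (s1, yxy, X$) ⊢ (s0, xy, $) ⊢ (s1, y, U$) ⊢ (s0, ε, $)
All input consumed in state s0 with stack $.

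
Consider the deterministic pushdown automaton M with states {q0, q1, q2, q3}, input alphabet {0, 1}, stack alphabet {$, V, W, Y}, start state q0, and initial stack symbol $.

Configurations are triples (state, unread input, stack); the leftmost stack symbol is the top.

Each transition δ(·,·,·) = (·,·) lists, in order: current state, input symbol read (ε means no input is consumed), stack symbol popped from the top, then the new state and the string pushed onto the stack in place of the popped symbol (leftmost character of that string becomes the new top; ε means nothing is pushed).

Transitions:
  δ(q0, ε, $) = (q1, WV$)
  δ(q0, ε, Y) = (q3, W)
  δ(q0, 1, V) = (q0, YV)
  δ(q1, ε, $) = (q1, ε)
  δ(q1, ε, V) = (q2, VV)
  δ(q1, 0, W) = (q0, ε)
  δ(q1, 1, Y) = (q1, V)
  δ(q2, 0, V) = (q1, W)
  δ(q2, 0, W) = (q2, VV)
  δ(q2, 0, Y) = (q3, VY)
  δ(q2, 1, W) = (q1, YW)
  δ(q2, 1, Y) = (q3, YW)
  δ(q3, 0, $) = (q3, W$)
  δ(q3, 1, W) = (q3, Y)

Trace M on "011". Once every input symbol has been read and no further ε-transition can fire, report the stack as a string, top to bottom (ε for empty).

(q0, 011, $)
  ε-move, top $: go to q1, push WV$ → (q1, 011, WV$)
  read 0, top W: go to q0, push ε → (q0, 11, V$)
  read 1, top V: go to q0, push YV → (q0, 1, YV$)
  ε-move, top Y: go to q3, push W → (q3, 1, WV$)
  read 1, top W: go to q3, push Y → (q3, ε, YV$)
All input consumed in state q3 with stack YV$.

YV$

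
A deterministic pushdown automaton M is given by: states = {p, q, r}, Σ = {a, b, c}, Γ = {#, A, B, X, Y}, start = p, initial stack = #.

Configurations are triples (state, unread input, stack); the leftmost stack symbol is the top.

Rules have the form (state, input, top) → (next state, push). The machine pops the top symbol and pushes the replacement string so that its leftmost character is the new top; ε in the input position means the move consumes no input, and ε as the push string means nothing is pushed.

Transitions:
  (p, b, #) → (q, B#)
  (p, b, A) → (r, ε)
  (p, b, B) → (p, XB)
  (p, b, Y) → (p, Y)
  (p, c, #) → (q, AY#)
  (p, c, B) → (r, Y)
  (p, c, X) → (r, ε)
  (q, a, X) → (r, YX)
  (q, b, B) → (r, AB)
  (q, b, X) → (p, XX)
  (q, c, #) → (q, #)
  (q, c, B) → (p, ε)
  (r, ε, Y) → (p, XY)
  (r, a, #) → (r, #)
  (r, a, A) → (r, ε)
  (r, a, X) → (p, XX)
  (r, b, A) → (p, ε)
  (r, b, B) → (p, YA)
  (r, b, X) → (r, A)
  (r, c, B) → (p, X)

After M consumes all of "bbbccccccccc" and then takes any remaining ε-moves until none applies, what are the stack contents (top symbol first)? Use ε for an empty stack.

XY#

(p, bbbccccccccc, #) ⊢ (q, bbccccccccc, B#) ⊢ (r, bccccccccc, AB#) ⊢ (p, ccccccccc, B#) ⊢ (r, cccccccc, Y#) ⊢ (p, cccccccc, XY#) ⊢ (r, ccccccc, Y#) ⊢ (p, ccccccc, XY#) ⊢ (r, cccccc, Y#) ⊢ (p, cccccc, XY#) ⊢ (r, ccccc, Y#) ⊢ (p, ccccc, XY#) ⊢ (r, cccc, Y#) ⊢ (p, cccc, XY#) ⊢ (r, ccc, Y#) ⊢ (p, ccc, XY#) ⊢ (r, cc, Y#) ⊢ (p, cc, XY#) ⊢ (r, c, Y#) ⊢ (p, c, XY#) ⊢ (r, ε, Y#) ⊢ (p, ε, XY#)
All input consumed in state p with stack XY#.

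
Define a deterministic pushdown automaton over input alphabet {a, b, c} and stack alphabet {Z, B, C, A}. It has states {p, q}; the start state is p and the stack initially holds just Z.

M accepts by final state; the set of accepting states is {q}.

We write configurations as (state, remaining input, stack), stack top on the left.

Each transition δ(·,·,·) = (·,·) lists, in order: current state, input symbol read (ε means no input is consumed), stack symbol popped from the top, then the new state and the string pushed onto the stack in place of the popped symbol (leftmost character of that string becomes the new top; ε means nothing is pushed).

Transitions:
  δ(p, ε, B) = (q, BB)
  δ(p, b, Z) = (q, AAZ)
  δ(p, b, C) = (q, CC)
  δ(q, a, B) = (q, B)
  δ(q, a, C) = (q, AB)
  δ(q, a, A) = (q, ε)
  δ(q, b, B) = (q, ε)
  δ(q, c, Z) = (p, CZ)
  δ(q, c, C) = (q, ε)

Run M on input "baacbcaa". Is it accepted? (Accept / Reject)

(p, baacbcaa, Z) ⊢ (q, aacbcaa, AAZ) ⊢ (q, acbcaa, AZ) ⊢ (q, cbcaa, Z) ⊢ (p, bcaa, CZ) ⊢ (q, caa, CCZ) ⊢ (q, aa, CZ) ⊢ (q, a, ABZ) ⊢ (q, ε, BZ)
All input consumed; state q ∈ F.

Accept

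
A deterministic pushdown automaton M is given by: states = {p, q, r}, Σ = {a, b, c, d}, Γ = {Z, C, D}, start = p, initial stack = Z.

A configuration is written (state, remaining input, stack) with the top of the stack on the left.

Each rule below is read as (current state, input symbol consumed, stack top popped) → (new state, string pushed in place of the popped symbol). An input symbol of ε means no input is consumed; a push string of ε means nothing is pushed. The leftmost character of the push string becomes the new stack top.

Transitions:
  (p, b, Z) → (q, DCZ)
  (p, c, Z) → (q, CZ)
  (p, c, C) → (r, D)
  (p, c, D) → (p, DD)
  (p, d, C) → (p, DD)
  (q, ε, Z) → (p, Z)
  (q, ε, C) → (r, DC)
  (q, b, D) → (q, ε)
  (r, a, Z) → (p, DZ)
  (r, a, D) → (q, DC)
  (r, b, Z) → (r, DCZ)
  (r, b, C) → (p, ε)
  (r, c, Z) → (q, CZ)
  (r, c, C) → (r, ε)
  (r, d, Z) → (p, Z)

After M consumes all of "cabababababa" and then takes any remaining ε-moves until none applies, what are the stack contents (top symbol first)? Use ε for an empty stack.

(p, cabababababa, Z)
  read c, top Z: go to q, push CZ → (q, abababababa, CZ)
  ε-move, top C: go to r, push DC → (r, abababababa, DCZ)
  read a, top D: go to q, push DC → (q, bababababa, DCCZ)
  read b, top D: go to q, push ε → (q, ababababa, CCZ)
  ε-move, top C: go to r, push DC → (r, ababababa, DCCZ)
  read a, top D: go to q, push DC → (q, babababa, DCCCZ)
  read b, top D: go to q, push ε → (q, abababa, CCCZ)
  ε-move, top C: go to r, push DC → (r, abababa, DCCCZ)
  read a, top D: go to q, push DC → (q, bababa, DCCCCZ)
  read b, top D: go to q, push ε → (q, ababa, CCCCZ)
  ε-move, top C: go to r, push DC → (r, ababa, DCCCCZ)
  read a, top D: go to q, push DC → (q, baba, DCCCCCZ)
  read b, top D: go to q, push ε → (q, aba, CCCCCZ)
  ε-move, top C: go to r, push DC → (r, aba, DCCCCCZ)
  read a, top D: go to q, push DC → (q, ba, DCCCCCCZ)
  read b, top D: go to q, push ε → (q, a, CCCCCCZ)
  ε-move, top C: go to r, push DC → (r, a, DCCCCCCZ)
  read a, top D: go to q, push DC → (q, ε, DCCCCCCCZ)
All input consumed in state q with stack DCCCCCCCZ.

DCCCCCCCZ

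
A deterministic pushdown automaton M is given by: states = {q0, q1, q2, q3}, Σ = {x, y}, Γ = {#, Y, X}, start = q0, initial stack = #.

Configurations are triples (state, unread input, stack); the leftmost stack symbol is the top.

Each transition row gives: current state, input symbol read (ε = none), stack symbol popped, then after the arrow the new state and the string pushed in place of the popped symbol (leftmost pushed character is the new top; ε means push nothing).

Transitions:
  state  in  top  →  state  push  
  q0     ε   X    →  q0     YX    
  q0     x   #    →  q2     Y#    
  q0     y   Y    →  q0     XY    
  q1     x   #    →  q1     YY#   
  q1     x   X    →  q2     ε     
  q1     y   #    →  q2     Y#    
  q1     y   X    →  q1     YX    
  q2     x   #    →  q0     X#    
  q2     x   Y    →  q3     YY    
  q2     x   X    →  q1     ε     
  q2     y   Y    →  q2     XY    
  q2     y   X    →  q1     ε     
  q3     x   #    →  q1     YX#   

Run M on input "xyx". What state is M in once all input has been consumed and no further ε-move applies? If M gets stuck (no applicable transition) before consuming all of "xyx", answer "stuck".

(q0, xyx, #)
  read x, top #: go to q2, push Y# → (q2, yx, Y#)
  read y, top Y: go to q2, push XY → (q2, x, XY#)
  read x, top X: go to q1, push ε → (q1, ε, Y#)
All input consumed; M is in state q1.

q1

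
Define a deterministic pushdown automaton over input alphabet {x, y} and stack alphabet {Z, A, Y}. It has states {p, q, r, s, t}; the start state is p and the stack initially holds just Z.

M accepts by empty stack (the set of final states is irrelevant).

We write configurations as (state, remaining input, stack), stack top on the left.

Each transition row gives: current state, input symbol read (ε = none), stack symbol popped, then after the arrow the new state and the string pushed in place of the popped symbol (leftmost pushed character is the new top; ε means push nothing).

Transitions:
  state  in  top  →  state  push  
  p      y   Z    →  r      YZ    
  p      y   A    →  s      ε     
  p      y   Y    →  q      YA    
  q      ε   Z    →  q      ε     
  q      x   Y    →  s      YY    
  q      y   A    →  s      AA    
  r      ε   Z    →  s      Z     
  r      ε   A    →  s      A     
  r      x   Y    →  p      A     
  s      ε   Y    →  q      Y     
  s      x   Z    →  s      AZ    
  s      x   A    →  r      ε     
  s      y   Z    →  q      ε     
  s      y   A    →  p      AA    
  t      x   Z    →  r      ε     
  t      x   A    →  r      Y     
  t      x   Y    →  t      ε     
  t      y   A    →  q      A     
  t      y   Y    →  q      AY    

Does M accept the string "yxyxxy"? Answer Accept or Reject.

(p, yxyxxy, Z) ⊢ (r, xyxxy, YZ) ⊢ (p, yxxy, AZ) ⊢ (s, xxy, Z) ⊢ (s, xy, AZ) ⊢ (r, y, Z) ⊢ (s, y, Z) ⊢ (q, ε, ε)
All input consumed and the stack is empty.

Accept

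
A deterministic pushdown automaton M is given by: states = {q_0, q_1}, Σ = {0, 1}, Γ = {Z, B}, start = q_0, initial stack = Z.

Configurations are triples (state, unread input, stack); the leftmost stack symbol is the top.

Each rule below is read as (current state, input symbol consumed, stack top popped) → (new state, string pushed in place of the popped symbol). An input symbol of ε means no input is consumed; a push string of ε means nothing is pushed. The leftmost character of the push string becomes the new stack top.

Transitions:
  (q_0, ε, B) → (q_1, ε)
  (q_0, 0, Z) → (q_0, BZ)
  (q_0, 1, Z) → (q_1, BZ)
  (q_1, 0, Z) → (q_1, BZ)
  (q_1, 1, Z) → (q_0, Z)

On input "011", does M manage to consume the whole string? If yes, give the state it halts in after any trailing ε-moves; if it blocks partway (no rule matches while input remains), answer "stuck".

(q_0, 011, Z) ⊢ (q_0, 11, BZ) ⊢ (q_1, 11, Z) ⊢ (q_0, 1, Z) ⊢ (q_1, ε, BZ)
All input consumed; M is in state q_1.

q_1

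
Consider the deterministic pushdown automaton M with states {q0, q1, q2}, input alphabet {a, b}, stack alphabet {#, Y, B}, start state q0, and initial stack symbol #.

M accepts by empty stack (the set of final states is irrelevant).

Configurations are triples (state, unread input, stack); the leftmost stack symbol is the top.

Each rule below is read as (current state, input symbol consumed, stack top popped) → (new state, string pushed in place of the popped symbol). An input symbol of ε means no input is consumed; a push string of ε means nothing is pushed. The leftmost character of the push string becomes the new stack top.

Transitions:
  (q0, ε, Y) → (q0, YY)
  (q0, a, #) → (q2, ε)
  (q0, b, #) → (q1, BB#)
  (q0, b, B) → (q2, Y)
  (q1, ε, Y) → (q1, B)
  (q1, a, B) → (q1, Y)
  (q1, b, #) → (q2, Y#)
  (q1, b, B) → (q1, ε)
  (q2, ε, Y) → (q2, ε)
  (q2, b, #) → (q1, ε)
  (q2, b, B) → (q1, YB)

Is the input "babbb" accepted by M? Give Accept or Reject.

Reject

(q0, babbb, #) ⊢ (q1, abbb, BB#) ⊢ (q1, bbb, YB#) ⊢ (q1, bbb, BB#) ⊢ (q1, bb, B#) ⊢ (q1, b, #) ⊢ (q2, ε, Y#) ⊢ (q2, ε, #)
All input consumed; stack is #, not empty, and no further ε-move applies.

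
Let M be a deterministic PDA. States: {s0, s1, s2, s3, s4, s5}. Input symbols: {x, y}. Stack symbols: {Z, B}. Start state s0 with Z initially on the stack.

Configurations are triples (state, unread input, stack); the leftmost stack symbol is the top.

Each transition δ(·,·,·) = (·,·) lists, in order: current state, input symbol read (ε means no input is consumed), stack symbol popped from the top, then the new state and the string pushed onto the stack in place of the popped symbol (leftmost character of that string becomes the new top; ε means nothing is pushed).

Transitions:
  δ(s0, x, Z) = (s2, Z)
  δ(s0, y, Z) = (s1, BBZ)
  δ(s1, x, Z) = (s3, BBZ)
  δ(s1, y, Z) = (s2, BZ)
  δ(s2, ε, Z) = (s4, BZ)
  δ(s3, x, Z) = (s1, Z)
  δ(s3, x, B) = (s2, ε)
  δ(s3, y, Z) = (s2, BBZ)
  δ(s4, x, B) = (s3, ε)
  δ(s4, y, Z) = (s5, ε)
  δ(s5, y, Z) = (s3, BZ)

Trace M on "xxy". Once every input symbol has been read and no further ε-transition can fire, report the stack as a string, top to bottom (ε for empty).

(s0, xxy, Z) ⊢ (s2, xy, Z) ⊢ (s4, xy, BZ) ⊢ (s3, y, Z) ⊢ (s2, ε, BBZ)
All input consumed in state s2 with stack BBZ.

BBZ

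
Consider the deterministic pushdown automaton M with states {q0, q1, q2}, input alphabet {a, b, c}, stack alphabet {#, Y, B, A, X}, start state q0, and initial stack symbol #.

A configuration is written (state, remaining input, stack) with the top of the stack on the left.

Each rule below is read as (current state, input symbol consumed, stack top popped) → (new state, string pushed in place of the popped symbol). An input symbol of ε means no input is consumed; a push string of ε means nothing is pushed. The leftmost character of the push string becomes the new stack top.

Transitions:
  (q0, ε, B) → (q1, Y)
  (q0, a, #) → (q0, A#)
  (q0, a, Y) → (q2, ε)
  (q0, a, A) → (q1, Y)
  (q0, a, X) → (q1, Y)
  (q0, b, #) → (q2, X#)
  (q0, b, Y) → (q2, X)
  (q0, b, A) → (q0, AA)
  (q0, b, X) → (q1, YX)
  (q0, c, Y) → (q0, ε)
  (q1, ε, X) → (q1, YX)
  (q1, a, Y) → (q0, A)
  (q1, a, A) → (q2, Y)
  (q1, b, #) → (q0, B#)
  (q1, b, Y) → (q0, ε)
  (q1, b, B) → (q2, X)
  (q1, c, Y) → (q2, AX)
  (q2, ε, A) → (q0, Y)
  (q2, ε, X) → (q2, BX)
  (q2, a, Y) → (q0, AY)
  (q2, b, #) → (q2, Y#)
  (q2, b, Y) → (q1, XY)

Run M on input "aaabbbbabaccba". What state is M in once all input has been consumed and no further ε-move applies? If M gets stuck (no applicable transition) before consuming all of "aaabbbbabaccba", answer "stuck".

q0

(q0, aaabbbbabaccba, #)
  read a, top #: go to q0, push A# → (q0, aabbbbabaccba, A#)
  read a, top A: go to q1, push Y → (q1, abbbbabaccba, Y#)
  read a, top Y: go to q0, push A → (q0, bbbbabaccba, A#)
  read b, top A: go to q0, push AA → (q0, bbbabaccba, AA#)
  read b, top A: go to q0, push AA → (q0, bbabaccba, AAA#)
  read b, top A: go to q0, push AA → (q0, babaccba, AAAA#)
  read b, top A: go to q0, push AA → (q0, abaccba, AAAAA#)
  read a, top A: go to q1, push Y → (q1, baccba, YAAAA#)
  read b, top Y: go to q0, push ε → (q0, accba, AAAA#)
  read a, top A: go to q1, push Y → (q1, ccba, YAAA#)
  read c, top Y: go to q2, push AX → (q2, cba, AXAAA#)
  ε-move, top A: go to q0, push Y → (q0, cba, YXAAA#)
  read c, top Y: go to q0, push ε → (q0, ba, XAAA#)
  read b, top X: go to q1, push YX → (q1, a, YXAAA#)
  read a, top Y: go to q0, push A → (q0, ε, AXAAA#)
All input consumed; M is in state q0.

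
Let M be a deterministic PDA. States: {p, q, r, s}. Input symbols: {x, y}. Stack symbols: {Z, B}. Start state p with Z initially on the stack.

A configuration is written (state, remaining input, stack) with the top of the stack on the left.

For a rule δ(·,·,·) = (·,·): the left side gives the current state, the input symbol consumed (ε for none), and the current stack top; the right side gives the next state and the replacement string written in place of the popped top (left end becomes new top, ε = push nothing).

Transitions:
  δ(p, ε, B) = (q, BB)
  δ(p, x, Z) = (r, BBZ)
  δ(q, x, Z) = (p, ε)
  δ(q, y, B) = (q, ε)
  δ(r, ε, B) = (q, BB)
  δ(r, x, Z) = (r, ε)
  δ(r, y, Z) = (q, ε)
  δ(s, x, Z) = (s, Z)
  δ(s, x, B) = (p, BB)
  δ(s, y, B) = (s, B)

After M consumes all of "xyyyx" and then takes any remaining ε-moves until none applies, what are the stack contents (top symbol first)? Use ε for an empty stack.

ε

(p, xyyyx, Z)
  read x, top Z: go to r, push BBZ → (r, yyyx, BBZ)
  ε-move, top B: go to q, push BB → (q, yyyx, BBBZ)
  read y, top B: go to q, push ε → (q, yyx, BBZ)
  read y, top B: go to q, push ε → (q, yx, BZ)
  read y, top B: go to q, push ε → (q, x, Z)
  read x, top Z: go to p, push ε → (p, ε, ε)
All input consumed in state p with stack ε.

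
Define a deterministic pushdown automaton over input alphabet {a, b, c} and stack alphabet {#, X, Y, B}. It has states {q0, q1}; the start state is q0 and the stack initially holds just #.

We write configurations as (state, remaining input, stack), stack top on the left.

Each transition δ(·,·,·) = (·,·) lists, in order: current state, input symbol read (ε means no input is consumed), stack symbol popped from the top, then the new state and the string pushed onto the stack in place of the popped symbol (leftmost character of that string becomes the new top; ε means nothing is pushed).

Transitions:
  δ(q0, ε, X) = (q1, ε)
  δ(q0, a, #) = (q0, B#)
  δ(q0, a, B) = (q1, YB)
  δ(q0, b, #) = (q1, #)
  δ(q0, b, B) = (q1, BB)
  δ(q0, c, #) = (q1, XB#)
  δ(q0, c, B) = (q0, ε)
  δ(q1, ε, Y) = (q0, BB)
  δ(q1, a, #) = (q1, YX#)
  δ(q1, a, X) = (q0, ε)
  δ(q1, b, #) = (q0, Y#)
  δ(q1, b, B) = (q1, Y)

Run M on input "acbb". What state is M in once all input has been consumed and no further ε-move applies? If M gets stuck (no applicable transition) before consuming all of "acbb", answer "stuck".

q0

(q0, acbb, #) ⊢ (q0, cbb, B#) ⊢ (q0, bb, #) ⊢ (q1, b, #) ⊢ (q0, ε, Y#)
All input consumed; M is in state q0.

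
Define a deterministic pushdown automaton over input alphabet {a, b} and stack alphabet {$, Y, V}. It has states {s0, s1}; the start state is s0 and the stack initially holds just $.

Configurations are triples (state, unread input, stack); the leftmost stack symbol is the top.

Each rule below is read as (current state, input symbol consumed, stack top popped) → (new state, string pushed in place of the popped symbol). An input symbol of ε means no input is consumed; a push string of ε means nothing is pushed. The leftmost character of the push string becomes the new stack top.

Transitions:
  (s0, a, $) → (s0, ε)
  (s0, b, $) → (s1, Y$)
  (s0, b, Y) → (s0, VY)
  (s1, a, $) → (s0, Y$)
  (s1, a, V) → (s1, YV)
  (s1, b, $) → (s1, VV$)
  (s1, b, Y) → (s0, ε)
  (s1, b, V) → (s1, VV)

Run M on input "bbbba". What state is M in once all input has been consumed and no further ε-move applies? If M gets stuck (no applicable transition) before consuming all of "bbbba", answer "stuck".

(s0, bbbba, $)
  read b, top $: go to s1, push Y$ → (s1, bbba, Y$)
  read b, top Y: go to s0, push ε → (s0, bba, $)
  read b, top $: go to s1, push Y$ → (s1, ba, Y$)
  read b, top Y: go to s0, push ε → (s0, a, $)
  read a, top $: go to s0, push ε → (s0, ε, ε)
All input consumed; M is in state s0.

s0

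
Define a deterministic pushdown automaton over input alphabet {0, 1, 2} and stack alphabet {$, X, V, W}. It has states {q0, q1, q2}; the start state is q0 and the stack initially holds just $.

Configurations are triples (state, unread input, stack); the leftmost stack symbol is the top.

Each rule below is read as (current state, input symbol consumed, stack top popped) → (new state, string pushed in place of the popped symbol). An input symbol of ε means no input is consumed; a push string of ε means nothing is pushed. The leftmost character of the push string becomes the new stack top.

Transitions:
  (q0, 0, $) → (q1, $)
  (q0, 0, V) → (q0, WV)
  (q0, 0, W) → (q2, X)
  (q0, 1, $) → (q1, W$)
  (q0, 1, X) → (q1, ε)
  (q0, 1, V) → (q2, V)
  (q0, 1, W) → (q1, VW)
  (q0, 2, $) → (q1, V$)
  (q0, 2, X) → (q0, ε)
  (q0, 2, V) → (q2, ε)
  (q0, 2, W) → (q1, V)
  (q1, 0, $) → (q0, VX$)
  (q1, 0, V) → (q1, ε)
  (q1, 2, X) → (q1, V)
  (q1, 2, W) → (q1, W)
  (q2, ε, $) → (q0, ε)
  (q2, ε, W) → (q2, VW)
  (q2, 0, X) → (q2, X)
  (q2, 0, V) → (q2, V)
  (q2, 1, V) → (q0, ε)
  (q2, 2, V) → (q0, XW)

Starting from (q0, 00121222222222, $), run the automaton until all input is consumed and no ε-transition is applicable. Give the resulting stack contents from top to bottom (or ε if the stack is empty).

WX$

(q0, 00121222222222, $) ⊢ (q1, 0121222222222, $) ⊢ (q0, 121222222222, VX$) ⊢ (q2, 21222222222, VX$) ⊢ (q0, 1222222222, XWX$) ⊢ (q1, 222222222, WX$) ⊢ (q1, 22222222, WX$) ⊢ (q1, 2222222, WX$) ⊢ (q1, 222222, WX$) ⊢ (q1, 22222, WX$) ⊢ (q1, 2222, WX$) ⊢ (q1, 222, WX$) ⊢ (q1, 22, WX$) ⊢ (q1, 2, WX$) ⊢ (q1, ε, WX$)
All input consumed in state q1 with stack WX$.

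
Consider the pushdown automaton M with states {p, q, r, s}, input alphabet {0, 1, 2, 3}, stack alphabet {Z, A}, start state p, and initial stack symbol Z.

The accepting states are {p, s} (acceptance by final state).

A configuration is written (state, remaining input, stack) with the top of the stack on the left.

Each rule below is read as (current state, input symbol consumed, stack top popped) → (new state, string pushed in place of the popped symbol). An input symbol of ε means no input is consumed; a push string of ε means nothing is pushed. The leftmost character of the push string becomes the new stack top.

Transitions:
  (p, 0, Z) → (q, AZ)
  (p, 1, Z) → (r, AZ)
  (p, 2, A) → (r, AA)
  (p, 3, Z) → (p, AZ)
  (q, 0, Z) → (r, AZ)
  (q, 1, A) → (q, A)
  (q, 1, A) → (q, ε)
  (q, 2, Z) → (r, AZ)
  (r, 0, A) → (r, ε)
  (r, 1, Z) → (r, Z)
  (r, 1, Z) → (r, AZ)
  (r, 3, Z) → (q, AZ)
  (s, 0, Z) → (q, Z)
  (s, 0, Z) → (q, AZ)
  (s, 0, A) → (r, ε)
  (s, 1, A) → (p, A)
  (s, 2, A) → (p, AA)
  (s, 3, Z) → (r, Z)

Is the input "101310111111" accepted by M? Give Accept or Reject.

Reject

No computation consumes all input and reaches a final state.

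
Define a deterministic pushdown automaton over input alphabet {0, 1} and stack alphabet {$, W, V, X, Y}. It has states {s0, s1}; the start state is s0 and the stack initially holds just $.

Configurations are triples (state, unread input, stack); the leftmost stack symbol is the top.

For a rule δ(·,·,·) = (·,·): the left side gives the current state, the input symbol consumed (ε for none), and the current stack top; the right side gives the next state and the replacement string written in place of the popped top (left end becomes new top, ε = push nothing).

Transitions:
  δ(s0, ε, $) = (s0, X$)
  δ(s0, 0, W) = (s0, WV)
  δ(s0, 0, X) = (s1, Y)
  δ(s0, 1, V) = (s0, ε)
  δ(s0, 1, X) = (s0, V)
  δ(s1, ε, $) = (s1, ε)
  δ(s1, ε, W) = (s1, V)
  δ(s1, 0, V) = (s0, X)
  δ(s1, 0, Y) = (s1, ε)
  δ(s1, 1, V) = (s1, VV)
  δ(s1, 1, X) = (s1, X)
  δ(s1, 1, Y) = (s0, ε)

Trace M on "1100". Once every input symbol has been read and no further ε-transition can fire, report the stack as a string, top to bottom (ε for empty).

(s0, 1100, $)
  ε-move, top $: go to s0, push X$ → (s0, 1100, X$)
  read 1, top X: go to s0, push V → (s0, 100, V$)
  read 1, top V: go to s0, push ε → (s0, 00, $)
  ε-move, top $: go to s0, push X$ → (s0, 00, X$)
  read 0, top X: go to s1, push Y → (s1, 0, Y$)
  read 0, top Y: go to s1, push ε → (s1, ε, $)
  ε-move, top $: go to s1, push ε → (s1, ε, ε)
All input consumed in state s1 with stack ε.

ε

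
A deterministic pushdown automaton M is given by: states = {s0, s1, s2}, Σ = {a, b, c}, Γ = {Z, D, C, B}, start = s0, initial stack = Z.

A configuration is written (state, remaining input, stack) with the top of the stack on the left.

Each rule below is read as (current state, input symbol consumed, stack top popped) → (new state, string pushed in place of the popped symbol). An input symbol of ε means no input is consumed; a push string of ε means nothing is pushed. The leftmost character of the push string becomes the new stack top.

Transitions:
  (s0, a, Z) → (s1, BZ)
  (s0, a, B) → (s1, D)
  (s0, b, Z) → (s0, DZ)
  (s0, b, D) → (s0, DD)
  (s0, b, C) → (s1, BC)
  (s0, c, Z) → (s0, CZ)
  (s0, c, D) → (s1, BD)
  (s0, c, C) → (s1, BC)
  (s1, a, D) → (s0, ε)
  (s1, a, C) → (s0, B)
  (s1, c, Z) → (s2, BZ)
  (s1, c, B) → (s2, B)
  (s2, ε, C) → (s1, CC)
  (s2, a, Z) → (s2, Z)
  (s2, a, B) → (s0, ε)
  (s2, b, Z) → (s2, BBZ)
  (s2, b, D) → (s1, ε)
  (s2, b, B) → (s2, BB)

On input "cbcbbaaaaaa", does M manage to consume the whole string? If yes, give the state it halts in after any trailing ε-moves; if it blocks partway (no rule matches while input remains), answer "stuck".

stuck

(s0, cbcbbaaaaaa, Z) ⊢ (s0, bcbbaaaaaa, CZ) ⊢ (s1, cbbaaaaaa, BCZ) ⊢ (s2, bbaaaaaa, BCZ) ⊢ (s2, baaaaaa, BBCZ) ⊢ (s2, aaaaaa, BBBCZ) ⊢ (s0, aaaaa, BBCZ) ⊢ (s1, aaaa, DBCZ) ⊢ (s0, aaa, BCZ) ⊢ (s1, aa, DCZ) ⊢ (s0, a, CZ)
No transition for (s0, a, top C); M blocks with input a remaining.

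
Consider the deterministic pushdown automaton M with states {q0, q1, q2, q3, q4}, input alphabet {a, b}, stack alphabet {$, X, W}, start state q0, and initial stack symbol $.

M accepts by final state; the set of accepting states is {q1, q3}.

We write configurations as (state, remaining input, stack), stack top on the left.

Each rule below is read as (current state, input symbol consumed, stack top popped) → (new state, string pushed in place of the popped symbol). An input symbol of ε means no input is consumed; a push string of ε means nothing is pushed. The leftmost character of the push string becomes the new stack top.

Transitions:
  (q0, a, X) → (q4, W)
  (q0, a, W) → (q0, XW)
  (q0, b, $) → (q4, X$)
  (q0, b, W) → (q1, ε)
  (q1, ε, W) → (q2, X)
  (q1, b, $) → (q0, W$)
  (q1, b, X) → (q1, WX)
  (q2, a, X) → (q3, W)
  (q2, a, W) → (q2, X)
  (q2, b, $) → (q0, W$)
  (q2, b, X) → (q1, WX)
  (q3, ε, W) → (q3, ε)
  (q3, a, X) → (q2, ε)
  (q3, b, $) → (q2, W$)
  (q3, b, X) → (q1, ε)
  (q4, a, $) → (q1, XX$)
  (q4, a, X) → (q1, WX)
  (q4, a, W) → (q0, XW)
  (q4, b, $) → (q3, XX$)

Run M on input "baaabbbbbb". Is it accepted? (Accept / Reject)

Accept

(q0, baaabbbbbb, $)
  read b, top $: go to q4, push X$ → (q4, aaabbbbbb, X$)
  read a, top X: go to q1, push WX → (q1, aabbbbbb, WX$)
  ε-move, top W: go to q2, push X → (q2, aabbbbbb, XX$)
  read a, top X: go to q3, push W → (q3, abbbbbb, WX$)
  ε-move, top W: go to q3, push ε → (q3, abbbbbb, X$)
  read a, top X: go to q2, push ε → (q2, bbbbbb, $)
  read b, top $: go to q0, push W$ → (q0, bbbbb, W$)
  read b, top W: go to q1, push ε → (q1, bbbb, $)
  read b, top $: go to q0, push W$ → (q0, bbb, W$)
  read b, top W: go to q1, push ε → (q1, bb, $)
  read b, top $: go to q0, push W$ → (q0, b, W$)
  read b, top W: go to q1, push ε → (q1, ε, $)
All input consumed; state q1 ∈ F.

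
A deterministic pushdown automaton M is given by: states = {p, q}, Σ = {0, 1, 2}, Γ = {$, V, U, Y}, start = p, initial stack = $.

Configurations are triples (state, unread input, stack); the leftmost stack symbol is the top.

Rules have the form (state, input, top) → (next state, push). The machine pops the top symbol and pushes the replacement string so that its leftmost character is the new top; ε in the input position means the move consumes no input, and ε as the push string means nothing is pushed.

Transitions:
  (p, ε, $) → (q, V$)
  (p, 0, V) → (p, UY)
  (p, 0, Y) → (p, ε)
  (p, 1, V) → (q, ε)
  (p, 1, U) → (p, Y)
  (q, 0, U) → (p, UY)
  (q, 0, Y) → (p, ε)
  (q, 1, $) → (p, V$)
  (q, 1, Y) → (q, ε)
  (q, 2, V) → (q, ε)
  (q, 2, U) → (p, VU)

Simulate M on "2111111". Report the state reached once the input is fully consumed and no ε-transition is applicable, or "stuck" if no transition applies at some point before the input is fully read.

q

(p, 2111111, $) ⊢ (q, 2111111, V$) ⊢ (q, 111111, $) ⊢ (p, 11111, V$) ⊢ (q, 1111, $) ⊢ (p, 111, V$) ⊢ (q, 11, $) ⊢ (p, 1, V$) ⊢ (q, ε, $)
All input consumed; M is in state q.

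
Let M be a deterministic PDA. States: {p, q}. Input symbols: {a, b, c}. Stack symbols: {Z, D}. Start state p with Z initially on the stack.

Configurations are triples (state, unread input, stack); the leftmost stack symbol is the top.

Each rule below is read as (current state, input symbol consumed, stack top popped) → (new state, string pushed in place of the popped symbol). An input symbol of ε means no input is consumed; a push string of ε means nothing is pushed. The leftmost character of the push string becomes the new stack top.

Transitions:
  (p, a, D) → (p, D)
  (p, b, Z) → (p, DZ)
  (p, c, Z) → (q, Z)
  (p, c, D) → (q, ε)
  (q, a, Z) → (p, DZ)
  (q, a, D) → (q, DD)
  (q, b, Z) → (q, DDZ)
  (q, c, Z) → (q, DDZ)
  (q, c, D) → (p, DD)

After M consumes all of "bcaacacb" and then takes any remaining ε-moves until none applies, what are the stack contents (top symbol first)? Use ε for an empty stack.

DDZ

(p, bcaacacb, Z)
  read b, top Z: go to p, push DZ → (p, caacacb, DZ)
  read c, top D: go to q, push ε → (q, aacacb, Z)
  read a, top Z: go to p, push DZ → (p, acacb, DZ)
  read a, top D: go to p, push D → (p, cacb, DZ)
  read c, top D: go to q, push ε → (q, acb, Z)
  read a, top Z: go to p, push DZ → (p, cb, DZ)
  read c, top D: go to q, push ε → (q, b, Z)
  read b, top Z: go to q, push DDZ → (q, ε, DDZ)
All input consumed in state q with stack DDZ.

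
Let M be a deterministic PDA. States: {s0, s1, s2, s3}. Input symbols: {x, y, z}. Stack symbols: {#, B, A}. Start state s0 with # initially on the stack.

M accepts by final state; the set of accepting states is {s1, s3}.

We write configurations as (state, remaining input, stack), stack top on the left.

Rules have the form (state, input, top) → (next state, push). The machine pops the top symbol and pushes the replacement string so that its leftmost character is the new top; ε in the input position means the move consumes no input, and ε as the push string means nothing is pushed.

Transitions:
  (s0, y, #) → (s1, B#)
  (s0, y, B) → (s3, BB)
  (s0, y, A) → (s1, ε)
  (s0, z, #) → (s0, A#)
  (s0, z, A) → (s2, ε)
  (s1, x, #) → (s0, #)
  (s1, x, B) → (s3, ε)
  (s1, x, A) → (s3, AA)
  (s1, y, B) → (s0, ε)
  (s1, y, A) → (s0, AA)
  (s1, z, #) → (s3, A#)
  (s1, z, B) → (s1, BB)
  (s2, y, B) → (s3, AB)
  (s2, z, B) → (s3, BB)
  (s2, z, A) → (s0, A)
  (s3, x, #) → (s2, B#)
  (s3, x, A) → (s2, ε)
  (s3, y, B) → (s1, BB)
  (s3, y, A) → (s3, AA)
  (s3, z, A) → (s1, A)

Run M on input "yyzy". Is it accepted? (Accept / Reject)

Accept

(s0, yyzy, #)
  read y, top #: go to s1, push B# → (s1, yzy, B#)
  read y, top B: go to s0, push ε → (s0, zy, #)
  read z, top #: go to s0, push A# → (s0, y, A#)
  read y, top A: go to s1, push ε → (s1, ε, #)
All input consumed; state s1 ∈ F.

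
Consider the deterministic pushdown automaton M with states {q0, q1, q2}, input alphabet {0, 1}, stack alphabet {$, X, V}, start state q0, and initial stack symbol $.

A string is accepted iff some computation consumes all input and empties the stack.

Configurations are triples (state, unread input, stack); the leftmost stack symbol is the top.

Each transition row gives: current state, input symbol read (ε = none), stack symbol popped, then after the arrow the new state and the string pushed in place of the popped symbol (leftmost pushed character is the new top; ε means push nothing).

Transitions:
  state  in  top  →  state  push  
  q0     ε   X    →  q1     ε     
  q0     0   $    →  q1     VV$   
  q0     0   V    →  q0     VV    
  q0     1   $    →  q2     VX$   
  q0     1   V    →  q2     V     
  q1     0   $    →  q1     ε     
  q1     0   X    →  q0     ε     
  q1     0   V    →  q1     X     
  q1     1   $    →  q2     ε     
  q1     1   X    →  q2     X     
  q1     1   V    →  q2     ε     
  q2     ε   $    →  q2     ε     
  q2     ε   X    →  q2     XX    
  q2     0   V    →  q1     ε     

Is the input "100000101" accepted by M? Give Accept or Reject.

Accept

(q0, 100000101, $) ⊢ (q2, 00000101, VX$) ⊢ (q1, 0000101, X$) ⊢ (q0, 000101, $) ⊢ (q1, 00101, VV$) ⊢ (q1, 0101, XV$) ⊢ (q0, 101, V$) ⊢ (q2, 01, V$) ⊢ (q1, 1, $) ⊢ (q2, ε, ε)
All input consumed and the stack is empty.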